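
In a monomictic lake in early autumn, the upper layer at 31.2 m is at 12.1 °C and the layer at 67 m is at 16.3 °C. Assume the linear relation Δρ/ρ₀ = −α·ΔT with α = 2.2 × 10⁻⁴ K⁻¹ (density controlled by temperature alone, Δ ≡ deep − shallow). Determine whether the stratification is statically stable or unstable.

ΔT = 16.3 − 12.1 = +4.2 K, so Δρ/ρ₀ = −αΔT = -9.24 × 10⁻⁴.
Δρ/ρ₀ < 0, so Δρ < 0: deeper water is lighter → statically unstable; the column would overturn.

unstable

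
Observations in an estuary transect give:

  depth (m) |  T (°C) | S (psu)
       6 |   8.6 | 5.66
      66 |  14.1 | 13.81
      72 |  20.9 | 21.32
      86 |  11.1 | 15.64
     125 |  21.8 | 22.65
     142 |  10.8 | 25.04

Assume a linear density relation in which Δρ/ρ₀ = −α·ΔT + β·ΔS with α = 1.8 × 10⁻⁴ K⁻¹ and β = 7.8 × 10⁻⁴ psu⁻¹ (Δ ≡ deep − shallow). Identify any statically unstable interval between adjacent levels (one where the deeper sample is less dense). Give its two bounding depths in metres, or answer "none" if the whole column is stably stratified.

Evaluate Δρ/ρ₀ = −αΔT + βΔS across each adjacent pair:
  6–66 m: −αΔT+βΔS = −(1.8 × 10⁻⁴)(+5.5)+(7.8 × 10⁻⁴)(+8.15) = 5.4 × 10⁻³ → stable
  66–72 m: −αΔT+βΔS = −(1.8 × 10⁻⁴)(+6.8)+(7.8 × 10⁻⁴)(+7.51) = 4.6 × 10⁻³ → stable
  72–86 m: −αΔT+βΔS = −(1.8 × 10⁻⁴)(-9.8)+(7.8 × 10⁻⁴)(-5.68) = -2.7 × 10⁻³ → UNSTABLE
  86–125 m: −αΔT+βΔS = −(1.8 × 10⁻⁴)(+10.7)+(7.8 × 10⁻⁴)(+7.01) = 3.5 × 10⁻³ → stable
  125–142 m: −αΔT+βΔS = −(1.8 × 10⁻⁴)(-11.0)+(7.8 × 10⁻⁴)(+2.39) = 3.8 × 10⁻³ → stable
The 72–86 m interval has Δρ < 0: lighter water underlies denser water.

72–86 m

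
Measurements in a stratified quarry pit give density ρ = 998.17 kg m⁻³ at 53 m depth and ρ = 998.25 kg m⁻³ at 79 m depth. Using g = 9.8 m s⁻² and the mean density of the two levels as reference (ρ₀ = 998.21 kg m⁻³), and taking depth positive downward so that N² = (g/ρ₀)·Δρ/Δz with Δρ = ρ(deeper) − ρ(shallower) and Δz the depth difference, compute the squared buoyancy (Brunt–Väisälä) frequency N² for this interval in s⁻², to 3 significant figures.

3.02 × 10⁻⁵ s⁻²

Δρ = 998.25 − 998.17 = 0.08 kg m⁻³ over Δz = 79 − 53 = 26 m.
N² = (9.8/998.21) × (0.08/26) = 3.0208 × 10⁻⁵ s⁻² ≈ 3.02 × 10⁻⁵ s⁻².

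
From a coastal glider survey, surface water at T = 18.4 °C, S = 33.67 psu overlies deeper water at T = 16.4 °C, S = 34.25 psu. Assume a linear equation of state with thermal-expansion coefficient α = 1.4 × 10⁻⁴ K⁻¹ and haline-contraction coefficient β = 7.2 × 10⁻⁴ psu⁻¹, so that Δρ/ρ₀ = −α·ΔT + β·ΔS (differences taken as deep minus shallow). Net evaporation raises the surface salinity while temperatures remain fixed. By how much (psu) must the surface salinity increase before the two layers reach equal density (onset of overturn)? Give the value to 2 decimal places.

0.97 psu

Neutral buoyancy requires −α(T_deep − T_surf) + β(S_deep − S_surf′) = 0.
S_surf′ = S_deep − (α/β)·ΔT = 34.25 − (1.4 × 10⁻⁴/7.2 × 10⁻⁴)·(-2.0) = 34.6389 psu.
Increase required: 34.6389 − 33.67 = 0.9689 psu.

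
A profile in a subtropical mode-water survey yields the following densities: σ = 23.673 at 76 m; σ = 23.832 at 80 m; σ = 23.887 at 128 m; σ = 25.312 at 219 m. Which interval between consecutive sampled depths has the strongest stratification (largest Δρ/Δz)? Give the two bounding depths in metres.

Compute the density gradient over each adjacent pair:
  76–80 m: Δρ/Δz = 0.159/4 = 0.040 kg m⁻⁴
  80–128 m: Δρ/Δz = 0.055/48 = 1.1 × 10⁻³ kg m⁻⁴
  128–219 m: Δρ/Δz = 1.425/91 = 0.016 kg m⁻⁴
The largest gradient is in the 76–80 m interval — the pycnocline.

76–80 m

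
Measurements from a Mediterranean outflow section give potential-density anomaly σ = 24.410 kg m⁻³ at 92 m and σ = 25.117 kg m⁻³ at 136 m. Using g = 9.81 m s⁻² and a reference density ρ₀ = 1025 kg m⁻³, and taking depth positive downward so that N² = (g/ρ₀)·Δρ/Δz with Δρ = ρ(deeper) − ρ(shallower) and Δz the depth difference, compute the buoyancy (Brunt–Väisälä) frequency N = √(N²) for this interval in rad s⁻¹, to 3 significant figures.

0.0124 rad s⁻¹

Δρ = 1025.117 − 1024.410 = 0.707 kg m⁻³ over Δz = 136 − 92 = 44 m.
N² = (9.81/1025) × (0.707/44) = 1.5378 × 10⁻⁴ s⁻².
N = √(1.5378 × 10⁻⁴) = 0.012401 rad s⁻¹ ≈ 0.0124 rad s⁻¹.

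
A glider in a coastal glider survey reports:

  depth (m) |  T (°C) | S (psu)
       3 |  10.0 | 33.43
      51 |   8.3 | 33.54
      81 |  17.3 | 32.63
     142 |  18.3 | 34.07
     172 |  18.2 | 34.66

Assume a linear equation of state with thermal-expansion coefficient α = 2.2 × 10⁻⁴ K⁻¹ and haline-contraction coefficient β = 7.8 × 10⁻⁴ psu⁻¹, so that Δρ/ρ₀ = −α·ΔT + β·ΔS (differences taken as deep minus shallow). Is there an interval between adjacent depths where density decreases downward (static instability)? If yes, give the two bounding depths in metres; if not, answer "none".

51–81 m

Evaluate Δρ/ρ₀ = −αΔT + βΔS across each adjacent pair:
  3–51 m: −αΔT+βΔS = −(2.2 × 10⁻⁴)(-1.7)+(7.8 × 10⁻⁴)(+0.11) = 4.6 × 10⁻⁴ → stable
  51–81 m: −αΔT+βΔS = −(2.2 × 10⁻⁴)(+9.0)+(7.8 × 10⁻⁴)(-0.91) = -2.7 × 10⁻³ → UNSTABLE
  81–142 m: −αΔT+βΔS = −(2.2 × 10⁻⁴)(+1.0)+(7.8 × 10⁻⁴)(+1.44) = 9.0 × 10⁻⁴ → stable
  142–172 m: −αΔT+βΔS = −(2.2 × 10⁻⁴)(-0.1)+(7.8 × 10⁻⁴)(+0.59) = 4.8 × 10⁻⁴ → stable
The 51–81 m interval has Δρ < 0: lighter water underlies denser water.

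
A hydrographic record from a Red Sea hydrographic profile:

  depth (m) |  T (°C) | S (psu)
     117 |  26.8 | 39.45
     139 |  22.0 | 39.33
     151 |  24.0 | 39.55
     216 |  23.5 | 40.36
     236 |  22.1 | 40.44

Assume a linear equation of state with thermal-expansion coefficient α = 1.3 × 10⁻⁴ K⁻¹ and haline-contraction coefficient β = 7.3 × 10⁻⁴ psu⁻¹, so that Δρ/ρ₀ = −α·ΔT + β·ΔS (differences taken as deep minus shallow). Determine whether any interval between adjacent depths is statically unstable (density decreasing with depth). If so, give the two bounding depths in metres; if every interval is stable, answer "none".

Evaluate Δρ/ρ₀ = −αΔT + βΔS across each adjacent pair:
  117–139 m: −αΔT+βΔS = −(1.3 × 10⁻⁴)(-4.8)+(7.3 × 10⁻⁴)(-0.12) = 5.4 × 10⁻⁴ → stable
  139–151 m: −αΔT+βΔS = −(1.3 × 10⁻⁴)(+2.0)+(7.3 × 10⁻⁴)(+0.22) = -9.9 × 10⁻⁵ → UNSTABLE
  151–216 m: −αΔT+βΔS = −(1.3 × 10⁻⁴)(-0.5)+(7.3 × 10⁻⁴)(+0.81) = 6.6 × 10⁻⁴ → stable
  216–236 m: −αΔT+βΔS = −(1.3 × 10⁻⁴)(-1.4)+(7.3 × 10⁻⁴)(+0.08) = 2.4 × 10⁻⁴ → stable
The 139–151 m interval has Δρ < 0: lighter water underlies denser water.

139–151 m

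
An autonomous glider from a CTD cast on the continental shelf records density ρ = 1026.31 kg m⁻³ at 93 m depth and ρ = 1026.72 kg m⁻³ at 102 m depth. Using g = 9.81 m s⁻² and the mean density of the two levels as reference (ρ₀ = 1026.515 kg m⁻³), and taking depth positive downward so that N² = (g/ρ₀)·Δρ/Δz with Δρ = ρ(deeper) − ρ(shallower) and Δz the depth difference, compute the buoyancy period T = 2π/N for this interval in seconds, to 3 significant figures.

Δρ = 1026.72 − 1026.31 = 0.41 kg m⁻³ over Δz = 102 − 93 = 9 m.
N² = (9.81/1026.515) × (0.41/9) = 4.3536 × 10⁻⁴ s⁻².
N = √(4.3536 × 10⁻⁴) = 0.020865 rad s⁻¹, so T = 2π/N = 301.14 s ≈ 301 s.

301 s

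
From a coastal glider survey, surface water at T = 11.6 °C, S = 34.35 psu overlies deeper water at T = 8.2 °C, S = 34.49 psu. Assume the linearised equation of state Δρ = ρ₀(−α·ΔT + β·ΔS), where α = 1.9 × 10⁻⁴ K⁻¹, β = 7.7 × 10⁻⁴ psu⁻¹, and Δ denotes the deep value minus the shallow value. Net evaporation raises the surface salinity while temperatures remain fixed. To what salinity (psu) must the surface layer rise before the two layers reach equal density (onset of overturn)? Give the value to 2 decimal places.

Neutral buoyancy requires −α(T_deep − T_surf) + β(S_deep − S_surf′) = 0.
S_surf′ = S_deep − (α/β)·ΔT = 34.49 − (1.9 × 10⁻⁴/7.7 × 10⁻⁴)·(-3.4) = 35.3290 psu.
Increase required: 35.3290 − 34.35 = 0.9790 psu.

35.33 psu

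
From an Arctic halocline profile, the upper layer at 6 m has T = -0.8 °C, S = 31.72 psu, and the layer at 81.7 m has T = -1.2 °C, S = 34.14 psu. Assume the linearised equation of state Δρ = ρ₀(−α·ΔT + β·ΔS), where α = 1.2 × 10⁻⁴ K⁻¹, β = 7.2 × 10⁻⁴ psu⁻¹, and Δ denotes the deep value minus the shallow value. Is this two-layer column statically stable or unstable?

stable

ΔT = -1.2 − -0.8 = -0.4 K and ΔS = 34.14 − 31.72 = +2.42 psu (deep − shallow).
−αΔT = 4.80 × 10⁻⁵; βΔS = 1.7424 × 10⁻³; sum Δρ/ρ₀ = 1.7904 × 10⁻³.
Δρ/ρ₀ > 0, so Δρ > 0: deeper water is denser → statically stable.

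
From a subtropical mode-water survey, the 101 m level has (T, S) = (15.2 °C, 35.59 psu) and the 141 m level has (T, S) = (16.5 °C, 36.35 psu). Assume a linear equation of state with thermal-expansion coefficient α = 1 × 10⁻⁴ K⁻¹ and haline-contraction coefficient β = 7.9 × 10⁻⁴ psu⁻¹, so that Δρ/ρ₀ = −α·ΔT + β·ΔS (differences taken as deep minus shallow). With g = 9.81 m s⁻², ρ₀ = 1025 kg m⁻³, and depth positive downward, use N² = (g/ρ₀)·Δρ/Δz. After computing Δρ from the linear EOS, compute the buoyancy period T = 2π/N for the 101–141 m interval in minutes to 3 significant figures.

ΔT = +1.3 K, ΔS = +0.76 psu (deep − shallow).
Δρ/ρ₀ = −αΔT + βΔS = -1.30 × 10⁻⁴ + 6.004 × 10⁻⁴ = 4.704 × 10⁻⁴, so Δρ ≈ 0.4822 kg m⁻³.
N² = (g/ρ₀)·Δρ/Δz = g·(Δρ/ρ₀)/Δz = 9.81 × 4.704 × 10⁻⁴ / 40 = 1.1537 × 10⁻⁴ s⁻².
N = √(1.1537 × 10⁻⁴) = 0.010741 rad s⁻¹ → T = 2π/N = 584.97 s = 9.7495 min ≈ 9.75 min.

9.75 min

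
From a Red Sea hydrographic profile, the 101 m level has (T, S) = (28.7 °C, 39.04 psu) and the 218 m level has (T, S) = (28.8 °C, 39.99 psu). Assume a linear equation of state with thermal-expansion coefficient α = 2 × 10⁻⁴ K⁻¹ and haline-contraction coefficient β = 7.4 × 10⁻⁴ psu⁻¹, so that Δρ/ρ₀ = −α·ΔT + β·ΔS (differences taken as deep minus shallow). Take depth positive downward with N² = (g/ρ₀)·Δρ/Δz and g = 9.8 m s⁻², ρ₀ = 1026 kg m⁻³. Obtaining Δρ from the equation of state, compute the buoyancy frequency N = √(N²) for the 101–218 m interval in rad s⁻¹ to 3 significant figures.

ΔT = +0.1 K, ΔS = +0.95 psu (deep − shallow).
Δρ/ρ₀ = −αΔT + βΔS = -2.00 × 10⁻⁵ + 7.03 × 10⁻⁴ = 6.83 × 10⁻⁴, so Δρ ≈ 0.7008 kg m⁻³.
N² = (g/ρ₀)·Δρ/Δz = g·(Δρ/ρ₀)/Δz = 9.8 × 6.83 × 10⁻⁴ / 117 = 5.7209 × 10⁻⁵ s⁻².
N = √(5.7209 × 10⁻⁵) = 7.5637 × 10⁻³ rad s⁻¹ ≈ 7.56 × 10⁻³ rad s⁻¹.

7.56 × 10⁻³ rad s⁻¹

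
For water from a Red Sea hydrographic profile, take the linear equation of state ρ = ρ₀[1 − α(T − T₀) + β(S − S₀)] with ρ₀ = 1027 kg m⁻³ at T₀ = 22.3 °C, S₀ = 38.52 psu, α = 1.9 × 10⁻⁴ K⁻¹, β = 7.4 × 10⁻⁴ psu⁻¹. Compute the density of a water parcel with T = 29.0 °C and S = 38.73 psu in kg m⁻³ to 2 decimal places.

T − T₀ = +6.7 K, S − S₀ = +0.21 psu.
Bracket = 1 − α·(+6.7) + β·(+0.21) = 1 + (-1.1176 × 10⁻³) = 0.9988824.
ρ = 1027 × 0.9988824 = 1025.85 kg m⁻³.

1025.85 kg m⁻³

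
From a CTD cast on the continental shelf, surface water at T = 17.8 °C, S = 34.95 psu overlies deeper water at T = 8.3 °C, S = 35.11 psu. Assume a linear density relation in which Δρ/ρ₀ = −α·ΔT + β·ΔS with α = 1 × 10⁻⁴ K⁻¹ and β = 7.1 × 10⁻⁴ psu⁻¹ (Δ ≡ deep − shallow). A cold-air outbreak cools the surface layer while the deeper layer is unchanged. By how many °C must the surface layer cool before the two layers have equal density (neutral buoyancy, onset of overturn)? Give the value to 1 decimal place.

10.6 °C

Neutral buoyancy requires Δρ = 0, i.e. −α(T_deep − T_surf′) + β(S_deep − S_surf) = 0.
T_surf′ = T_deep − (β/α)·ΔS = 8.3 − (7.1 × 10⁻⁴/1 × 10⁻⁴)·(+0.16) = 7.164 °C.
Cooling required: 17.8 − (7.164) = 10.636 °C.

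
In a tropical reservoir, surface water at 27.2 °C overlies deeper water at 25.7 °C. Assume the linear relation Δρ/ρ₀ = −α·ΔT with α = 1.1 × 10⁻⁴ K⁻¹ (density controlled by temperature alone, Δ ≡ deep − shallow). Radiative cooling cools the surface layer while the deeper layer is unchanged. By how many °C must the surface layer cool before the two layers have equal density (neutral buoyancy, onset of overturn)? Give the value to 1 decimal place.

With temperature the only control, equal density requires T_surf′ = T_deep.
T_surf′ = 25.7 °C.
Cooling required: 27.2 − 25.7 = 1.5 °C.

1.5 °C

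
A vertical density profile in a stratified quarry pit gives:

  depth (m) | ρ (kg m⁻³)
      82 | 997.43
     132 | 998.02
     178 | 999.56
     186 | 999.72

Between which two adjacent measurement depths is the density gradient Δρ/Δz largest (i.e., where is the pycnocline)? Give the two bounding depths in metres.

132–178 m

Compute the density gradient over each adjacent pair:
  82–132 m: Δρ/Δz = 0.59/50 = 0.012 kg m⁻⁴
  132–178 m: Δρ/Δz = 1.54/46 = 0.033 kg m⁻⁴
  178–186 m: Δρ/Δz = 0.16/8 = 0.020 kg m⁻⁴
The largest gradient is in the 132–178 m interval — the pycnocline.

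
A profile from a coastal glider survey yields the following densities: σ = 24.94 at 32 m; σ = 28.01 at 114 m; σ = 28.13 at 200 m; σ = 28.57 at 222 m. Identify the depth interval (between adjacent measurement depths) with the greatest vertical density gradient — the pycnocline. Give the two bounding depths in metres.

Compute the density gradient over each adjacent pair:
  32–114 m: Δρ/Δz = 3.07/82 = 0.037 kg m⁻⁴
  114–200 m: Δρ/Δz = 0.12/86 = 1.4 × 10⁻³ kg m⁻⁴
  200–222 m: Δρ/Δz = 0.44/22 = 0.020 kg m⁻⁴
The largest gradient is in the 32–114 m interval — the pycnocline.

32–114 m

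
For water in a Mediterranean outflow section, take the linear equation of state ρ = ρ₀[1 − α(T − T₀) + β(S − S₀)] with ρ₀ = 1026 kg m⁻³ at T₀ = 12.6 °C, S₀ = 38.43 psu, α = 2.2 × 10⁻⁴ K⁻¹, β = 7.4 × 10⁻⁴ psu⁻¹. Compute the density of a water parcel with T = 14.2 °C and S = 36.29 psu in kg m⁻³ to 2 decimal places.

T − T₀ = +1.6 K, S − S₀ = -2.14 psu.
Bracket = 1 − α·(+1.6) + β·(-2.14) = 1 + (-1.9356 × 10⁻³) = 0.9980644.
ρ = 1026 × 0.9980644 = 1024.01 kg m⁻³.

1024.01 kg m⁻³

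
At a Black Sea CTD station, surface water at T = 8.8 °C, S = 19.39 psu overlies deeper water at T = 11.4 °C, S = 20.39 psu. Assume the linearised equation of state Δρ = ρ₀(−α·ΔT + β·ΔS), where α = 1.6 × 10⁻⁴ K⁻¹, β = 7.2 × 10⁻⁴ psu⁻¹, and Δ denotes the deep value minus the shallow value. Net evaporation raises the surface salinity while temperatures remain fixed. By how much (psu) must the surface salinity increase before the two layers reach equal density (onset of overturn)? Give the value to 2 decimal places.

0.42 psu

Neutral buoyancy requires −α(T_deep − T_surf) + β(S_deep − S_surf′) = 0.
S_surf′ = S_deep − (α/β)·ΔT = 20.39 − (1.6 × 10⁻⁴/7.2 × 10⁻⁴)·(+2.6) = 19.8122 psu.
Increase required: 19.8122 − 19.39 = 0.4222 psu.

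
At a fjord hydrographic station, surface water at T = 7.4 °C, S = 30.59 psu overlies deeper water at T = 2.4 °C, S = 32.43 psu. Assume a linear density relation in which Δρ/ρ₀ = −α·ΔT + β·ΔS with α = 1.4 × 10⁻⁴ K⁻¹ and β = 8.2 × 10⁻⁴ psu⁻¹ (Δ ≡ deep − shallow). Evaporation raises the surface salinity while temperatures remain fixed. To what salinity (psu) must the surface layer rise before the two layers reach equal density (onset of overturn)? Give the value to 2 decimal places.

Neutral buoyancy requires −α(T_deep − T_surf) + β(S_deep − S_surf′) = 0.
S_surf′ = S_deep − (α/β)·ΔT = 32.43 − (1.4 × 10⁻⁴/8.2 × 10⁻⁴)·(-5.0) = 33.2837 psu.
Increase required: 33.2837 − 30.59 = 2.6937 psu.

33.28 psu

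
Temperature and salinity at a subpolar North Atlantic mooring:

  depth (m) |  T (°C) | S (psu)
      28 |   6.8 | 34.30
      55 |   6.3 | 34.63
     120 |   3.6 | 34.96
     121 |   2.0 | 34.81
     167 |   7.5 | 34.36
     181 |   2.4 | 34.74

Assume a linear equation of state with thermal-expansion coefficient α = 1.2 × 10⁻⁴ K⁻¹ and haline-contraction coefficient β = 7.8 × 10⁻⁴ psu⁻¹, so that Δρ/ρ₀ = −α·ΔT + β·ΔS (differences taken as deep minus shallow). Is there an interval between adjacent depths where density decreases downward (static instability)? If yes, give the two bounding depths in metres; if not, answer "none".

121–167 m

Evaluate Δρ/ρ₀ = −αΔT + βΔS across each adjacent pair:
  28–55 m: −αΔT+βΔS = −(1.2 × 10⁻⁴)(-0.5)+(7.8 × 10⁻⁴)(+0.33) = 3.2 × 10⁻⁴ → stable
  55–120 m: −αΔT+βΔS = −(1.2 × 10⁻⁴)(-2.7)+(7.8 × 10⁻⁴)(+0.33) = 5.8 × 10⁻⁴ → stable
  120–121 m: −αΔT+βΔS = −(1.2 × 10⁻⁴)(-1.6)+(7.8 × 10⁻⁴)(-0.15) = 7.5 × 10⁻⁵ → stable
  121–167 m: −αΔT+βΔS = −(1.2 × 10⁻⁴)(+5.5)+(7.8 × 10⁻⁴)(-0.45) = -1.0 × 10⁻³ → UNSTABLE
  167–181 m: −αΔT+βΔS = −(1.2 × 10⁻⁴)(-5.1)+(7.8 × 10⁻⁴)(+0.38) = 9.1 × 10⁻⁴ → stable
The 121–167 m interval has Δρ < 0: lighter water underlies denser water.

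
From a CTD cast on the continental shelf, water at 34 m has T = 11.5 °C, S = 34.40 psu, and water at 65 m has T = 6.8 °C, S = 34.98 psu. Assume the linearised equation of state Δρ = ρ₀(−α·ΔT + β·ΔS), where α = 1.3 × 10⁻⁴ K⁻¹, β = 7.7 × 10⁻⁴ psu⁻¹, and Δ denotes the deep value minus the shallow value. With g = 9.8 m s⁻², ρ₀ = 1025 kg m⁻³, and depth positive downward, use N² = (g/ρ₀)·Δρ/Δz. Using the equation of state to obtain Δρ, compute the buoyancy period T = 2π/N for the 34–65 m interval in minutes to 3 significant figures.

ΔT = -4.7 K, ΔS = +0.58 psu (deep − shallow).
Δρ/ρ₀ = −αΔT + βΔS = 6.11 × 10⁻⁴ + 4.466 × 10⁻⁴ = 1.0576 × 10⁻³, so Δρ ≈ 1.084 kg m⁻³.
N² = (g/ρ₀)·Δρ/Δz = g·(Δρ/ρ₀)/Δz = 9.8 × 1.0576 × 10⁻³ / 31 = 3.3434 × 10⁻⁴ s⁻².
N = √(3.3434 × 10⁻⁴) = 0.018285 rad s⁻¹ → T = 2π/N = 343.63 s = 5.7272 min ≈ 5.73 min.

5.73 min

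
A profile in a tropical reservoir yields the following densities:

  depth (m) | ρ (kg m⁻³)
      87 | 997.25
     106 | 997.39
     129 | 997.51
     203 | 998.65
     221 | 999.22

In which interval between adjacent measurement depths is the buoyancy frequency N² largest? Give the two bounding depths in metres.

Compute the density gradient over each adjacent pair:
  87–106 m: Δρ/Δz = 0.14/19 = 7.4 × 10⁻³ kg m⁻⁴
  106–129 m: Δρ/Δz = 0.12/23 = 5.2 × 10⁻³ kg m⁻⁴
  129–203 m: Δρ/Δz = 1.14/74 = 0.015 kg m⁻⁴
  203–221 m: Δρ/Δz = 0.57/18 = 0.032 kg m⁻⁴
The largest gradient is in the 203–221 m interval — the pycnocline.

203–221 m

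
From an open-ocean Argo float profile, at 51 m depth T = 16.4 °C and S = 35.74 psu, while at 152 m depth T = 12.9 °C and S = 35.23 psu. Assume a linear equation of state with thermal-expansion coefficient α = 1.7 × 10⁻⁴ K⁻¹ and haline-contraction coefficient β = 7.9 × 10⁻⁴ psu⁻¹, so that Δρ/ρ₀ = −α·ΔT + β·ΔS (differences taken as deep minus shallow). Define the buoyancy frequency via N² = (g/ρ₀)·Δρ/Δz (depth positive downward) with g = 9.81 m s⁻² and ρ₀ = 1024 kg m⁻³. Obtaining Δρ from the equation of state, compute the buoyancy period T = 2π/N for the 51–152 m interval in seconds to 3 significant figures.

ΔT = -3.5 K, ΔS = -0.51 psu (deep − shallow).
Δρ/ρ₀ = −αΔT + βΔS = 5.95 × 10⁻⁴ − 4.029 × 10⁻⁴ = 1.921 × 10⁻⁴, so Δρ ≈ 0.1967 kg m⁻³.
N² = (g/ρ₀)·Δρ/Δz = g·(Δρ/ρ₀)/Δz = 9.81 × 1.921 × 10⁻⁴ / 101 = 1.8658 × 10⁻⁵ s⁻².
N = √(1.8658 × 10⁻⁵) = 4.3195 × 10⁻³ rad s⁻¹ → T = 2π/N = 1.4546 × 10³ s ≈ 1.45 × 10³ s.

1.45 × 10³ s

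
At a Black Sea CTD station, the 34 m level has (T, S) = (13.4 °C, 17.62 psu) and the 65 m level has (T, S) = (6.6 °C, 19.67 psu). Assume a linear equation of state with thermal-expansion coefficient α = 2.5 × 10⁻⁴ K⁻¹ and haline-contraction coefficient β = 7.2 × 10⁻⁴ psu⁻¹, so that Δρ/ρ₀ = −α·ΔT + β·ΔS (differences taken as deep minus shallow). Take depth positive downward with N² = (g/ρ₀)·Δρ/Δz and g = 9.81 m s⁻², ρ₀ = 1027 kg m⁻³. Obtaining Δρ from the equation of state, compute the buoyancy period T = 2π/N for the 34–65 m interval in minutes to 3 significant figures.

3.30 min

ΔT = -6.8 K, ΔS = +2.05 psu (deep − shallow).
Δρ/ρ₀ = −αΔT + βΔS = 1.70 × 10⁻³ + 1.476 × 10⁻³ = 3.176 × 10⁻³, so Δρ ≈ 3.262 kg m⁻³.
N² = (g/ρ₀)·Δρ/Δz = g·(Δρ/ρ₀)/Δz = 9.81 × 3.176 × 10⁻³ / 31 = 1.0051 × 10⁻³ s⁻².
N = √(1.0051 × 10⁻³) = 0.031703 rad s⁻¹ → T = 2π/N = 198.19 s = 3.3032 min ≈ 3.30 min.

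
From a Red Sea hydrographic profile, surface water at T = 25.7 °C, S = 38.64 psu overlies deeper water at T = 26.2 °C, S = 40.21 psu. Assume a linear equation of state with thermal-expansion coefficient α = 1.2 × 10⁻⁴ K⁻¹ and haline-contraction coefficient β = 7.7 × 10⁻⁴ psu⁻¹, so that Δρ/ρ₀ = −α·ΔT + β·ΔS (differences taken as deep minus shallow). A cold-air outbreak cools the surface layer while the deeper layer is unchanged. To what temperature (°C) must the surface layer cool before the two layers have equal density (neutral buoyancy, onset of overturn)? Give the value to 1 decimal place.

16.1 °C

Neutral buoyancy requires Δρ = 0, i.e. −α(T_deep − T_surf′) + β(S_deep − S_surf) = 0.
T_surf′ = T_deep − (β/α)·ΔS = 26.2 − (7.7 × 10⁻⁴/1.2 × 10⁻⁴)·(+1.57) = 16.126 °C.
Cooling required: 25.7 − (16.126) = 9.574 °C.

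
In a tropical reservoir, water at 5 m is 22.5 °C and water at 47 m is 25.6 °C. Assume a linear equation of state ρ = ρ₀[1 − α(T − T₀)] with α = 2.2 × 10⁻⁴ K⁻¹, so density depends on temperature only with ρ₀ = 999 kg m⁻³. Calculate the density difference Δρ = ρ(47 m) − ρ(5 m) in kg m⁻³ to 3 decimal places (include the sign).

ΔT = +3.1 K, Δρ/ρ₀ = −αΔT = -6.82 × 10⁻⁴.
Δρ = 999 × (-6.82 × 10⁻⁴) = -0.681 kg m⁻³.
Negative Δρ: lighter below, statically unstable.

-0.681 kg m⁻³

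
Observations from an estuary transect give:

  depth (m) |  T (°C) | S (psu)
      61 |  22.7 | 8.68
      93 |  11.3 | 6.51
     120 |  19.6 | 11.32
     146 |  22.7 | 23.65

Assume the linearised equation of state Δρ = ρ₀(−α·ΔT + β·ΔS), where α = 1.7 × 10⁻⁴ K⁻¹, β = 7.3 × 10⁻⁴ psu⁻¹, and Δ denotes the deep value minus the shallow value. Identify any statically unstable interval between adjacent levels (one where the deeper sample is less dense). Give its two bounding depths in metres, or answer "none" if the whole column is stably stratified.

none

Evaluate Δρ/ρ₀ = −αΔT + βΔS across each adjacent pair:
  61–93 m: −αΔT+βΔS = −(1.7 × 10⁻⁴)(-11.4)+(7.3 × 10⁻⁴)(-2.17) = 3.5 × 10⁻⁴ → stable
  93–120 m: −αΔT+βΔS = −(1.7 × 10⁻⁴)(+8.3)+(7.3 × 10⁻⁴)(+4.81) = 2.1 × 10⁻³ → stable
  120–146 m: −αΔT+βΔS = −(1.7 × 10⁻⁴)(+3.1)+(7.3 × 10⁻⁴)(+12.33) = 8.5 × 10⁻³ → stable
Every interval has Δρ > 0: the column is stably stratified throughout.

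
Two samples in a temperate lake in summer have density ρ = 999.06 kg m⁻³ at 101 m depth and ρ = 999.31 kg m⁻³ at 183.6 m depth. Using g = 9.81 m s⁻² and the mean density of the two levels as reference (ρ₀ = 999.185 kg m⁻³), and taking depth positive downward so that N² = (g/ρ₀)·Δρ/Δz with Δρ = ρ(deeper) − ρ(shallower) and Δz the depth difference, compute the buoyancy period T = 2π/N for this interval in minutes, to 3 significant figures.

Δρ = 999.31 − 999.06 = 0.25 kg m⁻³ over Δz = 183.6 − 101 = 82.6 m.
N² = (9.81/999.185) × (0.25/82.6) = 2.9716 × 10⁻⁵ s⁻².
N = √(2.9716 × 10⁻⁵) = 5.4512 × 10⁻³ rad s⁻¹, so T = 2π/N = 1.1526 × 10³ s = 19.210 min ≈ 19.2 min.
N² > 0, so the interval is statically stable.

19.2 min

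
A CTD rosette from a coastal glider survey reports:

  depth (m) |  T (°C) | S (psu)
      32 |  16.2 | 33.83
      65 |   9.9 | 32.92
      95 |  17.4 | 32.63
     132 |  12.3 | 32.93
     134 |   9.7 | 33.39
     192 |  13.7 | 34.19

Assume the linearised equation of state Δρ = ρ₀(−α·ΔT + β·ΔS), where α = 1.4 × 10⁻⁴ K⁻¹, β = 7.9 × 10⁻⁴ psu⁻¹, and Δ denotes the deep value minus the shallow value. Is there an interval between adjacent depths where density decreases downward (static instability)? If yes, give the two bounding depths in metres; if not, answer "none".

65–95 m

Evaluate Δρ/ρ₀ = −αΔT + βΔS across each adjacent pair:
  32–65 m: −αΔT+βΔS = −(1.4 × 10⁻⁴)(-6.3)+(7.9 × 10⁻⁴)(-0.91) = 1.6 × 10⁻⁴ → stable
  65–95 m: −αΔT+βΔS = −(1.4 × 10⁻⁴)(+7.5)+(7.9 × 10⁻⁴)(-0.29) = -1.3 × 10⁻³ → UNSTABLE
  95–132 m: −αΔT+βΔS = −(1.4 × 10⁻⁴)(-5.1)+(7.9 × 10⁻⁴)(+0.30) = 9.5 × 10⁻⁴ → stable
  132–134 m: −αΔT+βΔS = −(1.4 × 10⁻⁴)(-2.6)+(7.9 × 10⁻⁴)(+0.46) = 7.3 × 10⁻⁴ → stable
  134–192 m: −αΔT+βΔS = −(1.4 × 10⁻⁴)(+4.0)+(7.9 × 10⁻⁴)(+0.80) = 7.2 × 10⁻⁵ → stable
The 65–95 m interval has Δρ < 0: lighter water underlies denser water.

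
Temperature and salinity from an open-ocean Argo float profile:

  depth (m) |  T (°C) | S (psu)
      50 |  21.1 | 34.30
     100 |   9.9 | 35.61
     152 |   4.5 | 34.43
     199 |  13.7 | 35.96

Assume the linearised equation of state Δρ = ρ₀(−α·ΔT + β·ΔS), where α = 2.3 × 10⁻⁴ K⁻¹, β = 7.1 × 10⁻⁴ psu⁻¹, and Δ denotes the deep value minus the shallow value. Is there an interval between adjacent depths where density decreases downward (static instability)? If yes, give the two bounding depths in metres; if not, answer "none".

152–199 m

Evaluate Δρ/ρ₀ = −αΔT + βΔS across each adjacent pair:
  50–100 m: −αΔT+βΔS = −(2.3 × 10⁻⁴)(-11.2)+(7.1 × 10⁻⁴)(+1.31) = 3.5 × 10⁻³ → stable
  100–152 m: −αΔT+βΔS = −(2.3 × 10⁻⁴)(-5.4)+(7.1 × 10⁻⁴)(-1.18) = 4.0 × 10⁻⁴ → stable
  152–199 m: −αΔT+βΔS = −(2.3 × 10⁻⁴)(+9.2)+(7.1 × 10⁻⁴)(+1.53) = -1.0 × 10⁻³ → UNSTABLE
The 152–199 m interval has Δρ < 0: lighter water underlies denser water.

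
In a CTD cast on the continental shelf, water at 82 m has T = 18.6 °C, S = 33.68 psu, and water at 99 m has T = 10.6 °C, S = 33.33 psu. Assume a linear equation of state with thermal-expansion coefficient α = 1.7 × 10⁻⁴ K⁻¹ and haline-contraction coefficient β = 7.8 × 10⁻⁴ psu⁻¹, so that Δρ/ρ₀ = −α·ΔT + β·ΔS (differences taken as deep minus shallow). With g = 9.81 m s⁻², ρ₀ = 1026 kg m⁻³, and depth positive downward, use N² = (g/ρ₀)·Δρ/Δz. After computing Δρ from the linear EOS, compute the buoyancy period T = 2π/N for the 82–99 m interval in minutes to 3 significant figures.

ΔT = -8.0 K, ΔS = -0.35 psu (deep − shallow).
Δρ/ρ₀ = −αΔT + βΔS = 1.36 × 10⁻³ − 2.73 × 10⁻⁴ = 1.087 × 10⁻³, so Δρ ≈ 1.115 kg m⁻³.
N² = (g/ρ₀)·Δρ/Δz = g·(Δρ/ρ₀)/Δz = 9.81 × 1.087 × 10⁻³ / 17 = 6.2726 × 10⁻⁴ s⁻².
N = √(6.2726 × 10⁻⁴) = 0.025045 rad s⁻¹ → T = 2π/N = 250.88 s = 4.1813 min ≈ 4.18 min.

4.18 min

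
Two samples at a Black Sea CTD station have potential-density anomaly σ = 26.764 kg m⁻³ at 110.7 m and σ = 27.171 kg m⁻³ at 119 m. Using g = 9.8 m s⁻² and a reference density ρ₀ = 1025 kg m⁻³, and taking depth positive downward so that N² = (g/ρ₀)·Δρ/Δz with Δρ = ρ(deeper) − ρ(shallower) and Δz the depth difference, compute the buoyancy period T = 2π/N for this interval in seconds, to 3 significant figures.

290 s

Δρ = 1027.171 − 1026.764 = 0.407 kg m⁻³ over Δz = 119 − 110.7 = 8.3 m.
N² = (9.8/1025) × (0.407/8.3) = 4.6883 × 10⁻⁴ s⁻².
N = √(4.6883 × 10⁻⁴) = 0.021652 rad s⁻¹, so T = 2π/N = 290.19 s ≈ 290 s.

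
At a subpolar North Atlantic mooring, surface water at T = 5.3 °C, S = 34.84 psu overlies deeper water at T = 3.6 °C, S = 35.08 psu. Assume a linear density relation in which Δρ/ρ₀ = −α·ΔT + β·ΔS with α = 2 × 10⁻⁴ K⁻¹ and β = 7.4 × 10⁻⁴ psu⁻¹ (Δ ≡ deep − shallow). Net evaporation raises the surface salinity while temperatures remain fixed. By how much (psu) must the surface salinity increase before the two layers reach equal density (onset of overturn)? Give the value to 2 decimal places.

Neutral buoyancy requires −α(T_deep − T_surf) + β(S_deep − S_surf′) = 0.
S_surf′ = S_deep − (α/β)·ΔT = 35.08 − (2 × 10⁻⁴/7.4 × 10⁻⁴)·(-1.7) = 35.5395 psu.
Increase required: 35.5395 − 34.84 = 0.6995 psu.

0.70 psu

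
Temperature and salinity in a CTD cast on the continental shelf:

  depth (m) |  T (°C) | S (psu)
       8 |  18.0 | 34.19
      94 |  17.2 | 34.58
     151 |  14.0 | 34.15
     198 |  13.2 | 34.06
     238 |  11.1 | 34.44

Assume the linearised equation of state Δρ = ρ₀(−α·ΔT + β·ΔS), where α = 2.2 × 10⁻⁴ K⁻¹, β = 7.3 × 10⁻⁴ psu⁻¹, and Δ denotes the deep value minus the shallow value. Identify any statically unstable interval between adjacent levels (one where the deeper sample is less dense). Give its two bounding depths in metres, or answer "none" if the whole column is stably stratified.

Evaluate Δρ/ρ₀ = −αΔT + βΔS across each adjacent pair:
  8–94 m: −αΔT+βΔS = −(2.2 × 10⁻⁴)(-0.8)+(7.3 × 10⁻⁴)(+0.39) = 4.6 × 10⁻⁴ → stable
  94–151 m: −αΔT+βΔS = −(2.2 × 10⁻⁴)(-3.2)+(7.3 × 10⁻⁴)(-0.43) = 3.9 × 10⁻⁴ → stable
  151–198 m: −αΔT+βΔS = −(2.2 × 10⁻⁴)(-0.8)+(7.3 × 10⁻⁴)(-0.09) = 1.1 × 10⁻⁴ → stable
  198–238 m: −αΔT+βΔS = −(2.2 × 10⁻⁴)(-2.1)+(7.3 × 10⁻⁴)(+0.38) = 7.4 × 10⁻⁴ → stable
Every interval has Δρ > 0: the column is stably stratified throughout.

none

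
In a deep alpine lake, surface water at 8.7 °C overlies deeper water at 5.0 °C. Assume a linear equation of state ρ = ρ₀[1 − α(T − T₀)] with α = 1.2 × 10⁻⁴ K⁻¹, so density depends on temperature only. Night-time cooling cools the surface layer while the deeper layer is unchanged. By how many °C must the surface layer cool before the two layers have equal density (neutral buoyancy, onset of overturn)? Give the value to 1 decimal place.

3.7 °C

With temperature the only control, equal density requires T_surf′ = T_deep.
T_surf′ = 5.0 °C.
Cooling required: 8.7 − 5.0 = 3.7 °C.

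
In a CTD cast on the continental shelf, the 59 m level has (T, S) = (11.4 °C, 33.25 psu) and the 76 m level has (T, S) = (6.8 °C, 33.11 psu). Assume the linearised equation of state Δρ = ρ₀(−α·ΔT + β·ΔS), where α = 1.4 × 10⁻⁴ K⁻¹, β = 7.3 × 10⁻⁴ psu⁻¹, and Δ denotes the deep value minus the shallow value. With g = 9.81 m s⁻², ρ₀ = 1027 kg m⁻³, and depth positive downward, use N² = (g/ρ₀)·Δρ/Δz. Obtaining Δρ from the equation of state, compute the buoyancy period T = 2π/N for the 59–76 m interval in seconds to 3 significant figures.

ΔT = -4.6 K, ΔS = -0.14 psu (deep − shallow).
Δρ/ρ₀ = −αΔT + βΔS = 6.44 × 10⁻⁴ − 1.022 × 10⁻⁴ = 5.418 × 10⁻⁴, so Δρ ≈ 0.5564 kg m⁻³.
N² = (g/ρ₀)·Δρ/Δz = g·(Δρ/ρ₀)/Δz = 9.81 × 5.418 × 10⁻⁴ / 17 = 3.1265 × 10⁻⁴ s⁻².
N = √(3.1265 × 10⁻⁴) = 0.017682 rad s⁻¹ → T = 2π/N = 355.34 s ≈ 355 s.

355 s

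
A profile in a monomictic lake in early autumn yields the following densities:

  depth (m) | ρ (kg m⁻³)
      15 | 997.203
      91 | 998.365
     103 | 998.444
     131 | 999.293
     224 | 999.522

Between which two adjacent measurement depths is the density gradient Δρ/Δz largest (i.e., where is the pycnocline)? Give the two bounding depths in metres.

Compute the density gradient over each adjacent pair:
  15–91 m: Δρ/Δz = 1.162/76 = 0.015 kg m⁻⁴
  91–103 m: Δρ/Δz = 0.079/12 = 6.6 × 10⁻³ kg m⁻⁴
  103–131 m: Δρ/Δz = 0.849/28 = 0.030 kg m⁻⁴
  131–224 m: Δρ/Δz = 0.229/93 = 2.5 × 10⁻³ kg m⁻⁴
The largest gradient is in the 103–131 m interval — the pycnocline.

103–131 m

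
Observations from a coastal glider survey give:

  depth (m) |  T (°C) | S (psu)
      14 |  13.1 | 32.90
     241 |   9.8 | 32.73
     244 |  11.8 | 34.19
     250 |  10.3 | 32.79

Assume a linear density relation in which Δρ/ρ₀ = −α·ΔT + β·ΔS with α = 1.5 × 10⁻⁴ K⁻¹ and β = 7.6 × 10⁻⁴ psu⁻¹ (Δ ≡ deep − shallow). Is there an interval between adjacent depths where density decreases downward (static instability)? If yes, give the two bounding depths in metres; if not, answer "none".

Evaluate Δρ/ρ₀ = −αΔT + βΔS across each adjacent pair:
  14–241 m: −αΔT+βΔS = −(1.5 × 10⁻⁴)(-3.3)+(7.6 × 10⁻⁴)(-0.17) = 3.7 × 10⁻⁴ → stable
  241–244 m: −αΔT+βΔS = −(1.5 × 10⁻⁴)(+2.0)+(7.6 × 10⁻⁴)(+1.46) = 8.1 × 10⁻⁴ → stable
  244–250 m: −αΔT+βΔS = −(1.5 × 10⁻⁴)(-1.5)+(7.6 × 10⁻⁴)(-1.40) = -8.4 × 10⁻⁴ → UNSTABLE
The 244–250 m interval has Δρ < 0: lighter water underlies denser water.

244–250 m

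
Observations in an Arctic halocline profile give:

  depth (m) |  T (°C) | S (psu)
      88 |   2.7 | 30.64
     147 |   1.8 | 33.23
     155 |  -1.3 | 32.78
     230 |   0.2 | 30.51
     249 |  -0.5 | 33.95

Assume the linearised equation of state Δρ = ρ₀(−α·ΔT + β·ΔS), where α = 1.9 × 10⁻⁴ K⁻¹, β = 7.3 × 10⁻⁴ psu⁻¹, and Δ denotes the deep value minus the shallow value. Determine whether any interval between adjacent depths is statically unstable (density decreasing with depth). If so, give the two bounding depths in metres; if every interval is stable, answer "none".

Evaluate Δρ/ρ₀ = −αΔT + βΔS across each adjacent pair:
  88–147 m: −αΔT+βΔS = −(1.9 × 10⁻⁴)(-0.9)+(7.3 × 10⁻⁴)(+2.59) = 2.1 × 10⁻³ → stable
  147–155 m: −αΔT+βΔS = −(1.9 × 10⁻⁴)(-3.1)+(7.3 × 10⁻⁴)(-0.45) = 2.6 × 10⁻⁴ → stable
  155–230 m: −αΔT+βΔS = −(1.9 × 10⁻⁴)(+1.5)+(7.3 × 10⁻⁴)(-2.27) = -1.9 × 10⁻³ → UNSTABLE
  230–249 m: −αΔT+βΔS = −(1.9 × 10⁻⁴)(-0.7)+(7.3 × 10⁻⁴)(+3.44) = 2.6 × 10⁻³ → stable
The 155–230 m interval has Δρ < 0: lighter water underlies denser water.

155–230 m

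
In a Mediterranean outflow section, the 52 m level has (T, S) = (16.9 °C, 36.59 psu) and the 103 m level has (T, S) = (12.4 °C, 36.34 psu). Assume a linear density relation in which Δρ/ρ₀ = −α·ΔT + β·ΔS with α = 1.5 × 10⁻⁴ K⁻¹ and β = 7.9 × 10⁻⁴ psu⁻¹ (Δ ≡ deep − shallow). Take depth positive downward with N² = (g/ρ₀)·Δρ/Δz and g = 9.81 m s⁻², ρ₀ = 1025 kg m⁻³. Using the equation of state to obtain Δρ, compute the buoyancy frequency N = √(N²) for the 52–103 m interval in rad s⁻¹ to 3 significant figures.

9.58 × 10⁻³ rad s⁻¹

ΔT = -4.5 K, ΔS = -0.25 psu (deep − shallow).
Δρ/ρ₀ = −αΔT + βΔS = 6.75 × 10⁻⁴ − 1.975 × 10⁻⁴ = 4.775 × 10⁻⁴, so Δρ ≈ 0.4894 kg m⁻³.
N² = (g/ρ₀)·Δρ/Δz = g·(Δρ/ρ₀)/Δz = 9.81 × 4.775 × 10⁻⁴ / 51 = 9.1849 × 10⁻⁵ s⁻².
N = √(9.1849 × 10⁻⁵) = 9.5838 × 10⁻³ rad s⁻¹ ≈ 9.58 × 10⁻³ rad s⁻¹.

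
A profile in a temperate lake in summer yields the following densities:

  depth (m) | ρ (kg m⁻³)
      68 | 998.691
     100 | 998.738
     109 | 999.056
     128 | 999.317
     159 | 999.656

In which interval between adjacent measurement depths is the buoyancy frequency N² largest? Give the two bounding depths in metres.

Compute the density gradient over each adjacent pair:
  68–100 m: Δρ/Δz = 0.047/32 = 1.5 × 10⁻³ kg m⁻⁴
  100–109 m: Δρ/Δz = 0.318/9 = 0.035 kg m⁻⁴
  109–128 m: Δρ/Δz = 0.261/19 = 0.014 kg m⁻⁴
  128–159 m: Δρ/Δz = 0.339/31 = 0.011 kg m⁻⁴
The largest gradient is in the 100–109 m interval — the pycnocline.

100–109 m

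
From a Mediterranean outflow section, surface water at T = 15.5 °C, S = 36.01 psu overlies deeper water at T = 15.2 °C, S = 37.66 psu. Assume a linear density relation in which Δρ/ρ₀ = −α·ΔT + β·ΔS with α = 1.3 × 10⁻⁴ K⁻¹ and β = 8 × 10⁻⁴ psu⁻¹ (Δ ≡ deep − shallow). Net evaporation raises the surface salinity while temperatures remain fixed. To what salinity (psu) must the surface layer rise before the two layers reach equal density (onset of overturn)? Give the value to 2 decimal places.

Neutral buoyancy requires −α(T_deep − T_surf) + β(S_deep − S_surf′) = 0.
S_surf′ = S_deep − (α/β)·ΔT = 37.66 − (1.3 × 10⁻⁴/8 × 10⁻⁴)·(-0.3) = 37.7087 psu.
Increase required: 37.7087 − 36.01 = 1.6987 psu.

37.71 psu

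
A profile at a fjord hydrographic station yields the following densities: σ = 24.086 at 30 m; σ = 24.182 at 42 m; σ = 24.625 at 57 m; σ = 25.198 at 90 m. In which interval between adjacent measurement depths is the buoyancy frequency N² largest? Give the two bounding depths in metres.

Compute the density gradient over each adjacent pair:
  30–42 m: Δρ/Δz = 0.096/12 = 8.0 × 10⁻³ kg m⁻⁴
  42–57 m: Δρ/Δz = 0.443/15 = 0.030 kg m⁻⁴
  57–90 m: Δρ/Δz = 0.573/33 = 0.017 kg m⁻⁴
The largest gradient is in the 42–57 m interval — the pycnocline.

42–57 m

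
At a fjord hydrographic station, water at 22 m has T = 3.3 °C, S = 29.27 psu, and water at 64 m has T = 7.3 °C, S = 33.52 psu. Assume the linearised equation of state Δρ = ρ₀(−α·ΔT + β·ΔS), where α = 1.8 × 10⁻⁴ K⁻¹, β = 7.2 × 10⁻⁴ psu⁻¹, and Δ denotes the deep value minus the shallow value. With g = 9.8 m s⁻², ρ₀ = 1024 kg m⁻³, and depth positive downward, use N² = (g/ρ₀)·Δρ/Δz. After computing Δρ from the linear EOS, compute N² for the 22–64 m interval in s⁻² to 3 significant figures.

5.46 × 10⁻⁴ s⁻²

ΔT = +4.0 K, ΔS = +4.25 psu (deep − shallow).
Δρ/ρ₀ = −αΔT + βΔS = -7.20 × 10⁻⁴ + 3.06 × 10⁻³ = 2.34 × 10⁻³, so Δρ ≈ 2.396 kg m⁻³.
N² = (g/ρ₀)·Δρ/Δz = g·(Δρ/ρ₀)/Δz = 9.8 × 2.34 × 10⁻³ / 42 = 5.4600 × 10⁻⁴ s⁻² ≈ 5.46 × 10⁻⁴ s⁻².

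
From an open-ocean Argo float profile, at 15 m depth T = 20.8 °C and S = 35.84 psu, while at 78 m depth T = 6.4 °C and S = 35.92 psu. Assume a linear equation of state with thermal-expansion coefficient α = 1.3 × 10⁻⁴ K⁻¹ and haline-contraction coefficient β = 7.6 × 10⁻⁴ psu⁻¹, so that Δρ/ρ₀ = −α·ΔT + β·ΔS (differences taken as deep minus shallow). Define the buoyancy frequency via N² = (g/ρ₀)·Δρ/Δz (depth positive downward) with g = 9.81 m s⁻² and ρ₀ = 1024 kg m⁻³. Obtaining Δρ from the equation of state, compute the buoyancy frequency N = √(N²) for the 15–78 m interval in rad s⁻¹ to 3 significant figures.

ΔT = -14.4 K, ΔS = +0.08 psu (deep − shallow).
Δρ/ρ₀ = −αΔT + βΔS = 1.872 × 10⁻³ + 6.08 × 10⁻⁵ = 1.9328 × 10⁻³, so Δρ ≈ 1.979 kg m⁻³.
N² = (g/ρ₀)·Δρ/Δz = g·(Δρ/ρ₀)/Δz = 9.81 × 1.9328 × 10⁻³ / 63 = 3.0096 × 10⁻⁴ s⁻².
N = √(3.0096 × 10⁻⁴) = 0.017348 rad s⁻¹ ≈ 0.0173 rad s⁻¹.

0.0173 rad s⁻¹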